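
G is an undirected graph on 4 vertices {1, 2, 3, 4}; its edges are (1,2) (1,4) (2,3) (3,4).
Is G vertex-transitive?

G is 2-regular and connected on 4 vertices, i.e. the cycle C_4. The automorphisms of the 4-cycle are exactly the symmetries of a regular 4-gon: the dihedral group D_4, |D_4| = 8. Under this action every vertex can be carried to every other, so G is vertex-transitive.

Yes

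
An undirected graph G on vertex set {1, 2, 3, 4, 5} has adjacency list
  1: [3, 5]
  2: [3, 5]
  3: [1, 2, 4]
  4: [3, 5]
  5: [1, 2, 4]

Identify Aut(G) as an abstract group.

S_2 × S_3

The vertices split by degree into {3, 5} (degree 3) and {1, 2, 4} (degree 2); every edge runs between the two parts, so G is the complete bipartite graph K_{2,3}. The parts have unequal sizes, so no automorphism swaps them; each part is permuted independently, giving S_2 × S_3 of order 2!·3! = 12.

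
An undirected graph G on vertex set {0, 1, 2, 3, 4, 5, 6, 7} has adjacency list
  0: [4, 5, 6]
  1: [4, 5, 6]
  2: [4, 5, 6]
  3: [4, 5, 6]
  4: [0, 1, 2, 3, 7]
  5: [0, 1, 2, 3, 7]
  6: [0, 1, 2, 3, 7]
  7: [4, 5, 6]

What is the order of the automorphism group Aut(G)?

The vertices split by degree into {4, 5, 6} (degree 5) and {0, 1, 2, 3, 7} (degree 3); every edge runs between the two parts, so G is the complete bipartite graph K_{3,5}. The parts have unequal sizes, so no automorphism swaps them; each part is permuted independently, giving S_5 × S_3 of order 5!·3! = 720.

720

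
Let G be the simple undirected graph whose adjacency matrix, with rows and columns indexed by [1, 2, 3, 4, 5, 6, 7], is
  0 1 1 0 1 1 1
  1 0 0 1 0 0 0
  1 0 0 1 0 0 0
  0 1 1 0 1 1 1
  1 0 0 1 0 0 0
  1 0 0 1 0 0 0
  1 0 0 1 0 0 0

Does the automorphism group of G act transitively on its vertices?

Automorphisms preserve degree, but G has vertices of degree 2 and vertices of degree 5; no automorphism maps one to the other, so G is not vertex-transitive.

No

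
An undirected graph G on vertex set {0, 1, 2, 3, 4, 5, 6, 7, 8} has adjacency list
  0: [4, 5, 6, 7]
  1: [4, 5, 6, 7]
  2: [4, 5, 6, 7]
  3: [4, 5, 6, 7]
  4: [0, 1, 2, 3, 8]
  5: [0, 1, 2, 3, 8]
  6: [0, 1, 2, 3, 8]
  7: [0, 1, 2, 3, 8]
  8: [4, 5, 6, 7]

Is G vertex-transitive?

No

Automorphisms preserve degree, but G has vertices of degree 4 and vertices of degree 5; no automorphism maps one to the other, so G is not vertex-transitive.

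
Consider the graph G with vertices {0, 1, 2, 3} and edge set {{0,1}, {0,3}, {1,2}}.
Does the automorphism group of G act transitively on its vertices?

No

Automorphisms preserve degree, but G has vertices of degree 1 and vertices of degree 2; no automorphism maps one to the other, so G is not vertex-transitive.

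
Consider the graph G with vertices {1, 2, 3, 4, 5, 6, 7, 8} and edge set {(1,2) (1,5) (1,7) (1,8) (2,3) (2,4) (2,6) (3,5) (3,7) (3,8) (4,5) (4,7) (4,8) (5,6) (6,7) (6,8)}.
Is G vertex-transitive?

G is 4-regular and bipartite with parts {1, 3, 4, 6} and {2, 5, 7, 8} (each part is independent and every cross-pair is an edge), so G = K_{4,4}. Aut(K_{4,4}) is the wreath product S_4 ≀ Z_2: permute within each part, then optionally swap the parts; |Aut| = 2·(4!)² = 1152. This group acts transitively on the 8 vertices.

Yes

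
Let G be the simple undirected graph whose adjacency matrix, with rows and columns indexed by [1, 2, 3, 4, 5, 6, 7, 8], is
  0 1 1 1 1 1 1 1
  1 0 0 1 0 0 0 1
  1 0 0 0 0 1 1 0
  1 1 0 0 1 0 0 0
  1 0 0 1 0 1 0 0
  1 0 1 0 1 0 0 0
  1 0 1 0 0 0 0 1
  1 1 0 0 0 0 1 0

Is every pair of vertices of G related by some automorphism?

Vertex 1 is the only vertex of degree 7, so every automorphism fixes it; G is not vertex-transitive.

No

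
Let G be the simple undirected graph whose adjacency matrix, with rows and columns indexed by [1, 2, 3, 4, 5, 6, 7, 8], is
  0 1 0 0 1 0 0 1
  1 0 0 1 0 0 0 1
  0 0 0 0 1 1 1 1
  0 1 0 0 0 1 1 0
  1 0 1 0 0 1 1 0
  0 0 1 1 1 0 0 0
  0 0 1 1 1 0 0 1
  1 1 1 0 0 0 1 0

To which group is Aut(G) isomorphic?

The degree sequence is [3, 3, 4, 3, 4, 3, 4, 4]. Checking the degree-preserving permutations of the vertex set shows that none except the identity preserves every edge, so Aut(G) is trivial.

the trivial group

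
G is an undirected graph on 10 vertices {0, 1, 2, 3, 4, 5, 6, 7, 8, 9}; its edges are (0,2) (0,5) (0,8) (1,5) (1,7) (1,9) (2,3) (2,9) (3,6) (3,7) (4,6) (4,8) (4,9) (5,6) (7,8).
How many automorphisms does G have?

120

G is 3-regular on 10 vertices with no triangles and no 4-cycles (girth 5): this is the Petersen graph. It is a classical fact that the Petersen graph has automorphism group S_5 (order 120), arising from its description as the Kneser graph K(5,2).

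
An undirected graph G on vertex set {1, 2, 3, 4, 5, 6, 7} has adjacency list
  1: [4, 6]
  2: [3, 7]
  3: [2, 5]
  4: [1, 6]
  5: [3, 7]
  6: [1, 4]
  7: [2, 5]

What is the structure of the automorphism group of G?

G has two connected components, {2, 3, 5, 7} and {1, 4, 6}; each is 2-regular, so G = C_4 ⊔ C_3. No automorphism exchanges components of different sizes, hence Aut(G) is the direct product D_4 × D_3, order 48.

D_4 × D_3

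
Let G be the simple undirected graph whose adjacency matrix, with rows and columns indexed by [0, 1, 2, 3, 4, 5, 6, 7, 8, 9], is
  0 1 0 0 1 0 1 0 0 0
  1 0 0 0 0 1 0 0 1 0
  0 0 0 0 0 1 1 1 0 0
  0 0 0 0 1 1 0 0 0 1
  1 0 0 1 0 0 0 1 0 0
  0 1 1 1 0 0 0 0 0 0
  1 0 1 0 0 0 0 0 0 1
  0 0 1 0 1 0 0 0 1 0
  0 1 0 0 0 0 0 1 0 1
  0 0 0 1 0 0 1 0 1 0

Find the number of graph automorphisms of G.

120

G is 3-regular on 10 vertices with no triangles and no 4-cycles (girth 5): this is the Petersen graph. Viewing the Petersen graph as the Kneser graph K(5,2) — vertices are 2-subsets of {1,…,5}, edges join disjoint pairs — its automorphisms are exactly the permutations of the 5-element set, so Aut ≅ S_5 of order 120.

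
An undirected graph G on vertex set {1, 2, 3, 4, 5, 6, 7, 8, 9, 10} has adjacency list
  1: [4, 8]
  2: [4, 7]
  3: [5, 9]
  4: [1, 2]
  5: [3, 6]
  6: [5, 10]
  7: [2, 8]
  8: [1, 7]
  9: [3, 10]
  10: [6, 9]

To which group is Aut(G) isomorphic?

(D_5 × D_5) ⋊ Z_2

G has two connected components, {3, 5, 6, 9, 10} and {1, 2, 4, 7, 8}; each is 2-regular, so G = C_5 ⊔ C_5. Aut of a disjoint union of two copies of C_5 is the wreath product D_5 ≀ Z_2, of order 2·10² = 200.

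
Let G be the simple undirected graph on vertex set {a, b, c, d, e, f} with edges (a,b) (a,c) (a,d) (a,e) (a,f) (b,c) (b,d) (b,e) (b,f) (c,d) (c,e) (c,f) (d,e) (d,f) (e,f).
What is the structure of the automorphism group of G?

the symmetric group on 6 letters

Every vertex has degree 5, so G is the complete graph K_6. Any permutation of the 6 vertices preserves K_6, so Aut(K_6) = S_6 of order 6! = 720.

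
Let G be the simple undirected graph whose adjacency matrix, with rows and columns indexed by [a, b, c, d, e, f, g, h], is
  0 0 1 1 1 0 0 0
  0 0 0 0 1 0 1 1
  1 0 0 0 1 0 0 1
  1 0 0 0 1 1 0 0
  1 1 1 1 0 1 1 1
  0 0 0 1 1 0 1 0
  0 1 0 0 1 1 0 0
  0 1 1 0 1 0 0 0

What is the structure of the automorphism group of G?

Vertex e is the unique vertex of degree 7; the remaining 7 vertices each have degree 3 and induce a cycle, so G is the wheel on 8 vertices with hub e. With the hub fixed, the remaining symmetry is that of the rim cycle C_7, giving the dihedral group D_7.

D_7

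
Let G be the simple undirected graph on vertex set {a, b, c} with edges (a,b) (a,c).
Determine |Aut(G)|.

2

The degree sequence is [2, 1, 1]; the two degree-1 vertices b and c are the ends of a path, so G = P_3. The only nontrivial automorphism of a path is the end-to-end reflection, so Aut(G) ≅ Z_2.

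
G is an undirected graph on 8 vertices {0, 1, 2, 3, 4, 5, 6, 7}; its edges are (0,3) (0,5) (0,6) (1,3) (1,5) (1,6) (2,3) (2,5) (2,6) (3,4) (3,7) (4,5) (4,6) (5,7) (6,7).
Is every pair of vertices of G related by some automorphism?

Automorphisms preserve degree, but G has vertices of degree 3 and vertices of degree 5; no automorphism maps one to the other, so G is not vertex-transitive.

No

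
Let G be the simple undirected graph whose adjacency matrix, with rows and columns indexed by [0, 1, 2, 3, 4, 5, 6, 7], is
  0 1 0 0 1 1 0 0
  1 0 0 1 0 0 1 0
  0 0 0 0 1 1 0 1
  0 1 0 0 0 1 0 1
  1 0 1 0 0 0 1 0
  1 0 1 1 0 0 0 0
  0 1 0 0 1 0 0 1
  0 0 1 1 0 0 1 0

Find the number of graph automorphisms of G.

48

G is 3-regular and bipartite on 2^3 = 8 vertices with girth 4; it is the hypercube graph Q_3. The symmetry group of the 3-cube is the hyperoctahedral group B_3 = Z_2 ≀ S_3, of order 2^3·3! = 48.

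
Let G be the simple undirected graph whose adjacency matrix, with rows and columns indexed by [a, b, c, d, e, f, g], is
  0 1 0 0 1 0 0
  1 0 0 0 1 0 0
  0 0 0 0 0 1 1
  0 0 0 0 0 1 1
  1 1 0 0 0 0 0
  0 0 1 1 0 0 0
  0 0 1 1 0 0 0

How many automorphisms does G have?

G has two connected components, {c, d, f, g} and {a, b, e}; each is 2-regular, so G = C_4 ⊔ C_3. No automorphism exchanges components of different sizes, hence Aut(G) is the direct product D_3 × D_4, order 48.

48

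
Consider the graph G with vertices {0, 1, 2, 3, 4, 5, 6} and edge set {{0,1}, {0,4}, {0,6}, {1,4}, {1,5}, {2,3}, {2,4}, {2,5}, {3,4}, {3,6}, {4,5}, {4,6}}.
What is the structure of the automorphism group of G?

Vertex 4 is the unique vertex of degree 6; the remaining 6 vertices each have degree 3 and induce a cycle, so G is the wheel on 7 vertices with hub 4. With the hub fixed, the remaining symmetry is that of the rim cycle C_6, giving the dihedral group D_6.

D_6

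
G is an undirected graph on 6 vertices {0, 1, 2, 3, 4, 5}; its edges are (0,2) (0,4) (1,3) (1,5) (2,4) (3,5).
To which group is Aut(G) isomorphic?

G has two connected components, {1, 3, 5} and {0, 2, 4}; each is 2-regular, so G = C_3 ⊔ C_3. Aut of a disjoint union of two copies of C_3 is the wreath product D_3 ≀ Z_2, of order 2·6² = 72.

(D_3 × D_3) ⋊ Z_2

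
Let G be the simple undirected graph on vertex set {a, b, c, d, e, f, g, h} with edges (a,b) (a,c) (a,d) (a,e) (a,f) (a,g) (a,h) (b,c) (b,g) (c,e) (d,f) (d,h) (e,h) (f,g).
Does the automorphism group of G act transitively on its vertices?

No

Vertex a is the only vertex of degree 7, so every automorphism fixes it; G is not vertex-transitive.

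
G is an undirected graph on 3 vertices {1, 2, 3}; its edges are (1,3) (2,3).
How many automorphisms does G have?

2

The degree sequence is [1, 1, 2]; the two degree-1 vertices 1 and 2 are the ends of a path, so G = P_3. A path has exactly one nontrivial symmetry — reversal — giving Aut(G) of order 2.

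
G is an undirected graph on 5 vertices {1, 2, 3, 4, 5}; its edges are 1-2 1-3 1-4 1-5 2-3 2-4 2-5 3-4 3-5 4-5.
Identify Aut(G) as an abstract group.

Every vertex has degree 4, so G is the complete graph K_5. Any permutation of the 5 vertices preserves K_5, so Aut(K_5) = S_5 of order 5! = 120.

S_5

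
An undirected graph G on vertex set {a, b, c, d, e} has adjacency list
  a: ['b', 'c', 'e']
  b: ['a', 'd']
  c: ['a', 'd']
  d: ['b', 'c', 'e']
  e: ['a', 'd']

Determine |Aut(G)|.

12

The vertices split by degree into {a, d} (degree 3) and {b, c, e} (degree 2); every edge runs between the two parts, so G is the complete bipartite graph K_{2,3}. The parts have unequal sizes, so no automorphism swaps them; each part is permuted independently, giving S_3 × S_2 of order 3!·2! = 12.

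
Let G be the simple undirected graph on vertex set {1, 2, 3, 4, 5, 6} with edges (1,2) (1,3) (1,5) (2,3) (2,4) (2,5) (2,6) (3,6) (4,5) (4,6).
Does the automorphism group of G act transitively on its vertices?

No

Vertex 2 is the only vertex of degree 5, so every automorphism fixes it; G is not vertex-transitive.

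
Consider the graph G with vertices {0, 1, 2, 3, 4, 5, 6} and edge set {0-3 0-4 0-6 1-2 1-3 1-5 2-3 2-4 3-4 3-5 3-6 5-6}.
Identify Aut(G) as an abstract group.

D_6

Vertex 3 is the unique vertex of degree 6; the remaining 6 vertices each have degree 3 and induce a cycle, so G is the wheel on 7 vertices with hub 3. With the hub fixed, the remaining symmetry is that of the rim cycle C_6, giving the dihedral group D_6.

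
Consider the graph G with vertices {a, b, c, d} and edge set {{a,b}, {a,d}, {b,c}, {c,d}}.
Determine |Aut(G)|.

Every vertex has degree 2 and the graph is connected, so G is the 4-cycle C_4. C_4 has 4 rotations and 4 reflections, so Aut(C_4) ≅ D_4 of order 8.

8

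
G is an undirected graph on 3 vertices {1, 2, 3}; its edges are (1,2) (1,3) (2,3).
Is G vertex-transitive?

Yes

Every vertex has degree 2, so G is the complete graph K_3. Every bijection on the vertex set is an automorphism of K_3; hence Aut(K_3) ≅ S_3, order 6. This group acts transitively on the 3 vertices.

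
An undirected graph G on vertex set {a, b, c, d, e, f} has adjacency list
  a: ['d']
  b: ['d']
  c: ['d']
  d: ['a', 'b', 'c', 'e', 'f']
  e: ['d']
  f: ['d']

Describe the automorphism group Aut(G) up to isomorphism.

the symmetric group on 5 letters

Vertex d has degree 5 and every other vertex has degree 1, so G is the star K_{1,5} with centre d. The 5 leaves are pairwise interchangeable while the centre is fixed, giving Aut(G) = S_5.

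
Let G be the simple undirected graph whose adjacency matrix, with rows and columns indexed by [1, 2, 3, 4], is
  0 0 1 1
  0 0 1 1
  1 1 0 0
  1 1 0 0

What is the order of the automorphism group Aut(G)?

8

G is 2-regular and connected on 4 vertices, i.e. the cycle C_4. C_4 has 4 rotations and 4 reflections, so Aut(C_4) ≅ D_4 of order 8.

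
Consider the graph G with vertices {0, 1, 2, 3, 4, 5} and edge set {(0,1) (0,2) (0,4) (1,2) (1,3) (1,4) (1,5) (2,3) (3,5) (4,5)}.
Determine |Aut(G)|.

Vertex 1 is the unique vertex of degree 5; the remaining 5 vertices each have degree 3 and induce a cycle, so G is the wheel on 6 vertices with hub 1. Every automorphism fixes the hub and acts on the rim 5-cycle, so Aut(G) ≅ Aut(C_5) = D_5 of order 10.

10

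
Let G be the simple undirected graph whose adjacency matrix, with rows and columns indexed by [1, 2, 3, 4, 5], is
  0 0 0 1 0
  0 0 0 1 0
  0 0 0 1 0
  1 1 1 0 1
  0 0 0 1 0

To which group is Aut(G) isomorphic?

Vertex 4 has degree 4 and every other vertex has degree 1, so G is the star K_{1,4} with centre 4. Any automorphism fixes the centre and permutes the 4 leaves freely, so Aut(G) ≅ S_4 of order 4! = 24.

S_4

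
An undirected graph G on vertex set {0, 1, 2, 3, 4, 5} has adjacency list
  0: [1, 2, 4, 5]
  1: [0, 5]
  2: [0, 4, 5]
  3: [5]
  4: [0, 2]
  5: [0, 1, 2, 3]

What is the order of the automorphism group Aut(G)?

Degrees alone do not determine every vertex (e.g. 0 and 5 both have degree 4), but their neighbour-degree multisets differ: N(0) has degrees [2, 2, 3, 4] while N(5) has degrees [1, 2, 3, 4]. Repeating this refinement separates all vertices, so the only automorphism is the identity.

1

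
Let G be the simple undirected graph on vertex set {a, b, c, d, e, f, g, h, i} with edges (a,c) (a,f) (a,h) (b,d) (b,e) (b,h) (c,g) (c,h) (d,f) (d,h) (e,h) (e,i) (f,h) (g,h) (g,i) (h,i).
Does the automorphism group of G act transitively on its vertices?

No

Vertex h is the only vertex of degree 8, so every automorphism fixes it; G is not vertex-transitive.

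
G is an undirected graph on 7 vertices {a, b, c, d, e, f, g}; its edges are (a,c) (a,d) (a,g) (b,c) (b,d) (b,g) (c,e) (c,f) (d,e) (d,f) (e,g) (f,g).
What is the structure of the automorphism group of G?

The vertices split by degree into {c, d, g} (degree 4) and {a, b, e, f} (degree 3); every edge runs between the two parts, so G is the complete bipartite graph K_{3,4}. Automorphisms preserve the bipartition setwise (since the parts differ in size) and act as S_4 × S_3 within it; |Aut| = 144.

S_4 × S_3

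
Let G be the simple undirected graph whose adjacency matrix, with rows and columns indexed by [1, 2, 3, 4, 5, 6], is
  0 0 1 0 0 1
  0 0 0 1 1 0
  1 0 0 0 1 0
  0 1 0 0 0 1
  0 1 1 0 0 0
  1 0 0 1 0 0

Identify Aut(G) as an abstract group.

the dihedral group of order 12

G is 2-regular and connected on 6 vertices, i.e. the cycle C_6. C_6 has 6 rotations and 6 reflections, so Aut(C_6) ≅ D_6 of order 12.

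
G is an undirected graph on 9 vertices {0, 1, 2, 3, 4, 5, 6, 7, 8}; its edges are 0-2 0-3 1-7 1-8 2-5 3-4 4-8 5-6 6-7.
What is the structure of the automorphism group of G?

the dihedral group of order 18

G is 2-regular and connected on 9 vertices, i.e. the cycle C_9. C_9 has 9 rotations and 9 reflections, so Aut(C_9) ≅ D_9 of order 18.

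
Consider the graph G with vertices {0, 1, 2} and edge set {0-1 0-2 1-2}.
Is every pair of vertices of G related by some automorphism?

Every vertex has degree 2, so G is the complete graph K_3. Any permutation of the 3 vertices preserves K_3, so Aut(K_3) = S_3 of order 3! = 6. Under this action every vertex can be carried to every other, so G is vertex-transitive.

Yes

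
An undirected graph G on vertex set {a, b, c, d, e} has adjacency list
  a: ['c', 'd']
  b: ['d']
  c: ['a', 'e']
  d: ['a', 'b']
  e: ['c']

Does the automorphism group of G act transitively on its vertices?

No

Automorphisms preserve degree, but G has vertices of degree 1 and vertices of degree 2; no automorphism maps one to the other, so G is not vertex-transitive.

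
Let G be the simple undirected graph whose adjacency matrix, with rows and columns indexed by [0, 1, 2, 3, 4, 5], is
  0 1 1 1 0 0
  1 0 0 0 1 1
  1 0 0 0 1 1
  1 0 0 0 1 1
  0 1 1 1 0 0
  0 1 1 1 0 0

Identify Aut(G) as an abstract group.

S_3 ≀ Z_2

G is 3-regular and bipartite with parts {1, 2, 3} and {0, 4, 5} (each part is independent and every cross-pair is an edge), so G = K_{3,3}. Each part can be permuted independently (S_3 × S_3) and the two equal-size parts can also be swapped, giving (S_3 × S_3) ⋊ Z_2 of order 2·(3!)² = 72.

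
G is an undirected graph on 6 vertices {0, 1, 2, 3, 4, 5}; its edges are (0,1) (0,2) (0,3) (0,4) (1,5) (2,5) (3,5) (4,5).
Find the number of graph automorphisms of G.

48

The vertices split by degree into {0, 5} (degree 4) and {1, 2, 3, 4} (degree 2); every edge runs between the two parts, so G is the complete bipartite graph K_{2,4}. Automorphisms preserve the bipartition setwise (since the parts differ in size) and act as S_4 × S_2 within it; |Aut| = 48.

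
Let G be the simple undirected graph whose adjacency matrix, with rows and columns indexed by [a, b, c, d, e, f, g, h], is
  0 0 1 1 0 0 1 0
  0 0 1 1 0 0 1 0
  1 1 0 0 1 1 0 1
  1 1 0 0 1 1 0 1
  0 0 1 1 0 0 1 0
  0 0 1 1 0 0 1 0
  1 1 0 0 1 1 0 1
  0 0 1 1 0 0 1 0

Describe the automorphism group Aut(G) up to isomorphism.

The vertices split by degree into {c, d, g} (degree 5) and {a, b, e, f, h} (degree 3); every edge runs between the two parts, so G is the complete bipartite graph K_{3,5}. The parts have unequal sizes, so no automorphism swaps them; each part is permuted independently, giving S_3 × S_5 of order 3!·5! = 720.

S_3 × S_5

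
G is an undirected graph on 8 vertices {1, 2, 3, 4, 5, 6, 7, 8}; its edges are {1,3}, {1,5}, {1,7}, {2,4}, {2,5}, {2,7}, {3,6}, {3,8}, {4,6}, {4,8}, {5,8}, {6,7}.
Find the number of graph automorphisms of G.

G is 3-regular and bipartite on 2^3 = 8 vertices with girth 4; it is the hypercube graph Q_3. The symmetry group of the 3-cube is the hyperoctahedral group B_3 = Z_2 ≀ S_3, of order 2^3·3! = 48.

48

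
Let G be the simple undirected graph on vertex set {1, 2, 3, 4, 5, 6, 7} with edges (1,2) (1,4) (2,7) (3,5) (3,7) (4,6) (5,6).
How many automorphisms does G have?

14

Every vertex has degree 2 and the graph is connected, so G is the 7-cycle C_7. The automorphisms of the 7-cycle are exactly the symmetries of a regular 7-gon: the dihedral group D_7, |D_7| = 14.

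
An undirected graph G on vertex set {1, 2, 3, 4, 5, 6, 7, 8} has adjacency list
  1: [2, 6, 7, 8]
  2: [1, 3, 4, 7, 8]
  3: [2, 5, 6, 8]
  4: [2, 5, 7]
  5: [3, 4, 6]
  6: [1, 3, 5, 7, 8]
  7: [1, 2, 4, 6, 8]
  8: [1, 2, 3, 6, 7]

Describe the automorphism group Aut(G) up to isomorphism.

the trivial group

The degree sequence is [4, 5, 4, 3, 3, 5, 5, 5]. Checking the degree-preserving permutations of the vertex set shows that none except the identity preserves every edge, so Aut(G) is trivial.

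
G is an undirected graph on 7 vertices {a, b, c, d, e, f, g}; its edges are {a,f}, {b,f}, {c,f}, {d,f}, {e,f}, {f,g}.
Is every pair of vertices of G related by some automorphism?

No

Vertex f is the only vertex of degree 6, so every automorphism fixes it; G is not vertex-transitive.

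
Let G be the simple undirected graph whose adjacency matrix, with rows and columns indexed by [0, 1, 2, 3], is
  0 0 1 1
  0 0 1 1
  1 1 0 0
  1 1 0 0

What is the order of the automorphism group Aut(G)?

Every vertex has degree 2 and the graph is connected, so G is the 4-cycle C_4. C_4 has 4 rotations and 4 reflections, so Aut(C_4) ≅ D_4 of order 8.

8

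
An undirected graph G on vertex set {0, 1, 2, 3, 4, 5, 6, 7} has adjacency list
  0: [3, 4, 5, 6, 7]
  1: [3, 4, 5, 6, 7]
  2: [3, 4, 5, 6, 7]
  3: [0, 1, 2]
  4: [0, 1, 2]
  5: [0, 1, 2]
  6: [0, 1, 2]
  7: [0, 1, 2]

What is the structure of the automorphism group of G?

The vertices split by degree into {0, 1, 2} (degree 5) and {3, 4, 5, 6, 7} (degree 3); every edge runs between the two parts, so G is the complete bipartite graph K_{3,5}. Automorphisms preserve the bipartition setwise (since the parts differ in size) and act as S_3 × S_5 within it; |Aut| = 720.

S_3 × S_5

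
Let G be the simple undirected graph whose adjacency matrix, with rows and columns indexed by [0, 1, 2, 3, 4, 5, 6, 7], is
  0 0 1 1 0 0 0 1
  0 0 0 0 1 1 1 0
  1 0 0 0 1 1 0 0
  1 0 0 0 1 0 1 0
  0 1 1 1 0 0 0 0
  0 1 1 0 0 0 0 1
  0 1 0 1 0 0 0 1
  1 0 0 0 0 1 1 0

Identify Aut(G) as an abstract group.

the hyperoctahedral group B_3

G is 3-regular and bipartite on 2^3 = 8 vertices with girth 4; it is the hypercube graph Q_3. The symmetry group of the 3-cube is the hyperoctahedral group B_3 = Z_2 ≀ S_3, of order 2^3·3! = 48.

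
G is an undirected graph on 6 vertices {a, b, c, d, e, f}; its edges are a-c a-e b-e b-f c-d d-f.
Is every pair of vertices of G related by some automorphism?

Yes

G is 2-regular and connected on 6 vertices, i.e. the cycle C_6. The automorphisms of the 6-cycle are exactly the symmetries of a regular 6-gon: the dihedral group D_6, |D_6| = 12. This group acts transitively on the 6 vertices.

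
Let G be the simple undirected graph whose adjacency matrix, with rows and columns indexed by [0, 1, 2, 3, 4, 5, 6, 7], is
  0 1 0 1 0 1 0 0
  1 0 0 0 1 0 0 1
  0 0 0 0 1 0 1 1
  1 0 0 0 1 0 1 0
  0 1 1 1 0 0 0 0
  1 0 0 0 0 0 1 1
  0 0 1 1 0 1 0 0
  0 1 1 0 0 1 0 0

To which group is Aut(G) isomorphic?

Z_2^3 ⋊ S_3

G is 3-regular and bipartite on 2^3 = 8 vertices with girth 4; it is the hypercube graph Q_3. The symmetry group of the 3-cube is the hyperoctahedral group B_3 = Z_2 ≀ S_3, of order 2^3·3! = 48.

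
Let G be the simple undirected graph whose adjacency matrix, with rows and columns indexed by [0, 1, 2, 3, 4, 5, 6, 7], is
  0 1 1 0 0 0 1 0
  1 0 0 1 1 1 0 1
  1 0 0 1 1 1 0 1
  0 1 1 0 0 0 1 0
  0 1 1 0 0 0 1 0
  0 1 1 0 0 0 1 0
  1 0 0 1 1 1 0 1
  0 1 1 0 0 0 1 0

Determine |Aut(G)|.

The vertices split by degree into {1, 2, 6} (degree 5) and {0, 3, 4, 5, 7} (degree 3); every edge runs between the two parts, so G is the complete bipartite graph K_{3,5}. The parts have unequal sizes, so no automorphism swaps them; each part is permuted independently, giving S_5 × S_3 of order 5!·3! = 720.

720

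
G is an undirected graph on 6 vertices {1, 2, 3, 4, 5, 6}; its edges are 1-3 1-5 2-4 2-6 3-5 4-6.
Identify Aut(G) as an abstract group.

(D_3 × D_3) ⋊ Z_2

G has two connected components, {2, 4, 6} and {1, 3, 5}; each is 2-regular, so G = C_3 ⊔ C_3. Aut of a disjoint union of two copies of C_3 is the wreath product D_3 ≀ Z_2, of order 2·6² = 72.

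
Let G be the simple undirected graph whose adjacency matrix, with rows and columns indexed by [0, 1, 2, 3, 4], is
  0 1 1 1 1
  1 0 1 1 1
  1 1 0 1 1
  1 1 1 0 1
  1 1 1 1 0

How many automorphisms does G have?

120

Every vertex has degree 4, so G is the complete graph K_5. Every bijection on the vertex set is an automorphism of K_5; hence Aut(K_5) ≅ S_5, order 120.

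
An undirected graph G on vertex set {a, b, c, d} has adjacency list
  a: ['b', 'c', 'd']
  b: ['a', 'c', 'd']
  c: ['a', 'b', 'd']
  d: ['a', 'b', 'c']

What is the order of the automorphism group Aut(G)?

All 4 vertices are pairwise adjacent: G = K_4. Any permutation of the 4 vertices preserves K_4, so Aut(K_4) = S_4 of order 4! = 24.

24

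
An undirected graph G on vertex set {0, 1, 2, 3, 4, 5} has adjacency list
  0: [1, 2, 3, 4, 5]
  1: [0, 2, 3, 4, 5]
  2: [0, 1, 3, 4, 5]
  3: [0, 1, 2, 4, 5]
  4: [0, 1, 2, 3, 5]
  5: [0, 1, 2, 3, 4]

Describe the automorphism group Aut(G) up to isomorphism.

S_6

All 6 vertices are pairwise adjacent: G = K_6. Every bijection on the vertex set is an automorphism of K_6; hence Aut(K_6) ≅ S_6, order 720.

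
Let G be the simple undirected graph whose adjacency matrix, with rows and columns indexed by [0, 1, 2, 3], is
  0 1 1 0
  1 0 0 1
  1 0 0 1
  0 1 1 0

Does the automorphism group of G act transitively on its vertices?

G is 2-regular and bipartite on 2^2 = 4 vertices with girth 4; it is the hypercube graph Q_2. The symmetry group of the 2-cube is the hyperoctahedral group B_2 = Z_2 ≀ S_2, of order 2^2·2! = 8. This group acts transitively on the 4 vertices.

Yes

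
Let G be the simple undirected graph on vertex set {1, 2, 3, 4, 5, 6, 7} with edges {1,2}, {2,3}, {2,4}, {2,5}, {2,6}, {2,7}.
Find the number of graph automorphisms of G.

720

Vertex 2 has degree 6 and every other vertex has degree 1, so G is the star K_{1,6} with centre 2. Any automorphism fixes the centre and permutes the 6 leaves freely, so Aut(G) ≅ S_6 of order 6! = 720.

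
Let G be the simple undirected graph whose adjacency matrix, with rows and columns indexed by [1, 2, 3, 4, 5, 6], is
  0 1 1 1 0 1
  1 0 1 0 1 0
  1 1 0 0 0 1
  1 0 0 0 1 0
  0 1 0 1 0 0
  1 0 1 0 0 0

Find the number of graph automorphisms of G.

1

The degree sequence is [4, 3, 3, 2, 2, 2]. Checking the degree-preserving permutations of the vertex set shows that none except the identity preserves every edge, so Aut(G) is trivial.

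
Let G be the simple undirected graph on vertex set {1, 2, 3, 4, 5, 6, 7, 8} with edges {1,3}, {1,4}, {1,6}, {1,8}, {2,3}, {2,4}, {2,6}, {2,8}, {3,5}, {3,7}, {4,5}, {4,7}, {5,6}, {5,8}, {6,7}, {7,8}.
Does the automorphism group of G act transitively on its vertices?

Yes

G is 4-regular and bipartite with parts {3, 4, 6, 8} and {1, 2, 5, 7} (each part is independent and every cross-pair is an edge), so G = K_{4,4}. Each part can be permuted independently (S_4 × S_4) and the two equal-size parts can also be swapped, giving (S_4 × S_4) ⋊ Z_2 of order 2·(4!)² = 1152. This group acts transitively on the 8 vertices.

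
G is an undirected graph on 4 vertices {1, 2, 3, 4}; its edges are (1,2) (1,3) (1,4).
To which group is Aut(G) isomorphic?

S_3

Vertex 1 has degree 3 and every other vertex has degree 1, so G is the star K_{1,3} with centre 1. The 3 leaves are pairwise interchangeable while the centre is fixed, giving Aut(G) = S_3.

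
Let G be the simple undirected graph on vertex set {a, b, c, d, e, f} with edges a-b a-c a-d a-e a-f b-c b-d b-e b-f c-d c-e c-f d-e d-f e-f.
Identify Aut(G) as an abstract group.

Every vertex has degree 5, so G is the complete graph K_6. Any permutation of the 6 vertices preserves K_6, so Aut(K_6) = S_6 of order 6! = 720.

S_6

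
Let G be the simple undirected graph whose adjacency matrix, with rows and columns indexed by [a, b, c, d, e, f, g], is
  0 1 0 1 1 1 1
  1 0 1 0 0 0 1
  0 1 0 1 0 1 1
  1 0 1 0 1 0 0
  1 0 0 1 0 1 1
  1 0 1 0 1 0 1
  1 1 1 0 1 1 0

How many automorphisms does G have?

Degrees alone do not determine every vertex (e.g. a and g both have degree 5), but their neighbour-degree multisets differ: N(a) has degrees [3, 3, 4, 4, 5] while N(g) has degrees [3, 4, 4, 4, 5]. Repeating this refinement separates all vertices, so the only automorphism is the identity.

1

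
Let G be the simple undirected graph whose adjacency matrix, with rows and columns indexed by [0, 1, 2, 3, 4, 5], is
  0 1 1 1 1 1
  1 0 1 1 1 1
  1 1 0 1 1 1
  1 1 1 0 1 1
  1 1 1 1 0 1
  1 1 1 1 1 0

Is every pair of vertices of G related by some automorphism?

Yes

Every vertex has degree 5, so G is the complete graph K_6. Every bijection on the vertex set is an automorphism of K_6; hence Aut(K_6) ≅ S_6, order 720. This group acts transitively on the 6 vertices.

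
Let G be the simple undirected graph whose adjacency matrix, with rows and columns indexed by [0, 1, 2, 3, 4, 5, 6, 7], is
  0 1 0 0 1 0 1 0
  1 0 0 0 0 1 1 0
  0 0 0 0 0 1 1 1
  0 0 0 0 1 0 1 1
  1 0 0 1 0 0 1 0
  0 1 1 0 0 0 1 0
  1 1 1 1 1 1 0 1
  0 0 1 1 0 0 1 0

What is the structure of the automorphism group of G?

Vertex 6 is the unique vertex of degree 7; the remaining 7 vertices each have degree 3 and induce a cycle, so G is the wheel on 8 vertices with hub 6. With the hub fixed, the remaining symmetry is that of the rim cycle C_7, giving the dihedral group D_7.

D_7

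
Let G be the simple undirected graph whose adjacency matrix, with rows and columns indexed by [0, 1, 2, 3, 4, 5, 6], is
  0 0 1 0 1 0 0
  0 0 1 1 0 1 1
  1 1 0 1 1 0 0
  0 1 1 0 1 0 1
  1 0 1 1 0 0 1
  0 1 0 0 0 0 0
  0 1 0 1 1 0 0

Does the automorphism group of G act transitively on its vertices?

No

Vertex 0 is the only vertex of degree 2, so every automorphism fixes it; G is not vertex-transitive.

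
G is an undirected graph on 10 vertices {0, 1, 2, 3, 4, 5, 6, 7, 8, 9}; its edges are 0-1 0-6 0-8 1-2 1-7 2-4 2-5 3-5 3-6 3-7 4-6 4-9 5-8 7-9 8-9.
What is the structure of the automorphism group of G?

G is 3-regular on 10 vertices with no triangles and no 4-cycles (girth 5): this is the Petersen graph. It is a classical fact that the Petersen graph has automorphism group S_5 (order 120), arising from its description as the Kneser graph K(5,2).

the symmetric group S_5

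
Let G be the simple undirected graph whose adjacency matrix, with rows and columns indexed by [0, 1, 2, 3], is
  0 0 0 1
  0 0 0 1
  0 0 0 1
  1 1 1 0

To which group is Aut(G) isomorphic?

S_3

Vertex 3 has degree 3 and every other vertex has degree 1, so G is the star K_{1,3} with centre 3. The 3 leaves are pairwise interchangeable while the centre is fixed, giving Aut(G) = S_3.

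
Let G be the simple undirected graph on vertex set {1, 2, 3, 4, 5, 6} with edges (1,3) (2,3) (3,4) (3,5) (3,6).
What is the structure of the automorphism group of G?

Vertex 3 has degree 5 and every other vertex has degree 1, so G is the star K_{1,5} with centre 3. Any automorphism fixes the centre and permutes the 5 leaves freely, so Aut(G) ≅ S_5 of order 5! = 120.

S_5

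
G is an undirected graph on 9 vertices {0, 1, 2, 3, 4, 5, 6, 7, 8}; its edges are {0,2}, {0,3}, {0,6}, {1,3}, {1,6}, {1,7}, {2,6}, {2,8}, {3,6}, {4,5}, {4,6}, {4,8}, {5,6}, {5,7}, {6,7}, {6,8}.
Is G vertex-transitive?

No

Vertex 6 is the only vertex of degree 8, so every automorphism fixes it; G is not vertex-transitive.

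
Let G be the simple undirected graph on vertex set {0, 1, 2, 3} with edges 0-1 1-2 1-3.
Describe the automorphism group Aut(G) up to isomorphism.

Vertex 1 has degree 3 and every other vertex has degree 1, so G is the star K_{1,3} with centre 1. Any automorphism fixes the centre and permutes the 3 leaves freely, so Aut(G) ≅ S_3 of order 3! = 6.

the symmetric group on 3 letters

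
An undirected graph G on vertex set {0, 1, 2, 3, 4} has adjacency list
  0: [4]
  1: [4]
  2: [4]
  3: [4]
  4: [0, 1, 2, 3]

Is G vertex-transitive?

Vertex 4 is the only vertex of degree 4, so every automorphism fixes it; G is not vertex-transitive.

No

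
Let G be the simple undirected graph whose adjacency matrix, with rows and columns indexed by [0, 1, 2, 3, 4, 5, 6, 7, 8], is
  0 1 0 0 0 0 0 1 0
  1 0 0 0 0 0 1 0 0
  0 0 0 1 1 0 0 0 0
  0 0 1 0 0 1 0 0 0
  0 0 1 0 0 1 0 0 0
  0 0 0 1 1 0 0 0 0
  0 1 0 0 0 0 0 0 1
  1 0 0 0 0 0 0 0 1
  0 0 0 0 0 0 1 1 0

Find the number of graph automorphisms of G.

80

G has two connected components, {0, 1, 6, 7, 8} and {2, 3, 4, 5}; each is 2-regular, so G = C_5 ⊔ C_4. No automorphism exchanges components of different sizes, hence Aut(G) is the direct product D_5 × D_4, order 80.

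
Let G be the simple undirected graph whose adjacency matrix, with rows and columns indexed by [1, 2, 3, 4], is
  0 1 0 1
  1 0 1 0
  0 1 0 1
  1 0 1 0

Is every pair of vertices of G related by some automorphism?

G is 2-regular and bipartite on 2^2 = 4 vertices with girth 4; it is the hypercube graph Q_2. Aut(Q_2) consists of the signed permutations of the 2 coordinate axes: 2! permutations times 2^2 sign flips, so |Aut| = 2^2·2! = 8. Under this action every vertex can be carried to every other, so G is vertex-transitive.

Yes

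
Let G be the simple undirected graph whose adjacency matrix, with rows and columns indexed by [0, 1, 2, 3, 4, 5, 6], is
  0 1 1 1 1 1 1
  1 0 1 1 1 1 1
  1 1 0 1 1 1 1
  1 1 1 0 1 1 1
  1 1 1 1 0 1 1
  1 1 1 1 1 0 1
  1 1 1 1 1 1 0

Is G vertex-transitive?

Every vertex has degree 6, so G is the complete graph K_7. Any permutation of the 7 vertices preserves K_7, so Aut(K_7) = S_7 of order 7! = 5040. Under this action every vertex can be carried to every other, so G is vertex-transitive.

Yes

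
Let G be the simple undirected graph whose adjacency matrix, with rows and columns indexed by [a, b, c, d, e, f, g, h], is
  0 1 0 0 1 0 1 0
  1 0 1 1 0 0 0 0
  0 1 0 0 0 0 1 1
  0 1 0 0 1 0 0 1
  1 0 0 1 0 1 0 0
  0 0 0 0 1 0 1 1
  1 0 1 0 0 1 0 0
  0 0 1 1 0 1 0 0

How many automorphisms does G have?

48

G is 3-regular and bipartite on 2^3 = 8 vertices with girth 4; it is the hypercube graph Q_3. Aut(Q_3) consists of the signed permutations of the 3 coordinate axes: 3! permutations times 2^3 sign flips, so |Aut| = 2^3·3! = 48.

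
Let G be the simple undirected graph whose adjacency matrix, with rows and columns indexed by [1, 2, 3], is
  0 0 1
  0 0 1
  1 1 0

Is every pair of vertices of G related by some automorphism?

Vertex 3 is the only vertex of degree 2, so every automorphism fixes it; G is not vertex-transitive.

No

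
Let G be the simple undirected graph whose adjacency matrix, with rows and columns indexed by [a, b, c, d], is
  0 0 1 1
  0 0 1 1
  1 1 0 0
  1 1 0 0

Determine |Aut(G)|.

8

G is 2-regular and bipartite on 2^2 = 4 vertices with girth 4; it is the hypercube graph Q_2. The symmetry group of the 2-cube is the hyperoctahedral group B_2 = Z_2 ≀ S_2, of order 2^2·2! = 8.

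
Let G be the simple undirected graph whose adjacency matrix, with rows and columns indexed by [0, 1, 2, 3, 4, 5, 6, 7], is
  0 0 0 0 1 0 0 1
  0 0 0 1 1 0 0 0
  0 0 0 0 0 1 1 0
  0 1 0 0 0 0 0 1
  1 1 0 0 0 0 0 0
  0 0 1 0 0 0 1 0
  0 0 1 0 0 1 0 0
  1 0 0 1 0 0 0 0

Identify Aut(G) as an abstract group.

D_5 × D_3

G has two connected components, {0, 1, 3, 4, 7} and {2, 5, 6}; each is 2-regular, so G = C_5 ⊔ C_3. No automorphism exchanges components of different sizes, hence Aut(G) is the direct product D_5 × D_3, order 60.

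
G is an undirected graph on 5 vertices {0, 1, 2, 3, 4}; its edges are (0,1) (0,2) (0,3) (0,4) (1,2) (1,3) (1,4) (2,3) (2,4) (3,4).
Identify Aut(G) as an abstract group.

All 5 vertices are pairwise adjacent: G = K_5. Every bijection on the vertex set is an automorphism of K_5; hence Aut(K_5) ≅ S_5, order 120.

the symmetric group on 5 letters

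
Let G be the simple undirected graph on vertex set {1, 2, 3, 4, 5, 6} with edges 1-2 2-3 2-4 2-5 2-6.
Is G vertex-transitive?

Vertex 2 is the only vertex of degree 5, so every automorphism fixes it; G is not vertex-transitive.

No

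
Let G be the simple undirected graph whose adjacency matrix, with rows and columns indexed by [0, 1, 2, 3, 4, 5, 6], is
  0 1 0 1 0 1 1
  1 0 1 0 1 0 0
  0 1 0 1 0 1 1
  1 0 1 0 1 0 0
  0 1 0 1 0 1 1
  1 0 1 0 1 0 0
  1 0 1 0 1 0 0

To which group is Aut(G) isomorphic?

The vertices split by degree into {0, 2, 4} (degree 4) and {1, 3, 5, 6} (degree 3); every edge runs between the two parts, so G is the complete bipartite graph K_{3,4}. Automorphisms preserve the bipartition setwise (since the parts differ in size) and act as S_3 × S_4 within it; |Aut| = 144.

S_3 × S_4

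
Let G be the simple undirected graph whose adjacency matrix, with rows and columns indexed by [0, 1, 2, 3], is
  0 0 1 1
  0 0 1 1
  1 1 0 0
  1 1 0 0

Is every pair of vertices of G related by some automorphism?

G is 2-regular and bipartite on 2^2 = 4 vertices with girth 4; it is the hypercube graph Q_2. The symmetry group of the 2-cube is the hyperoctahedral group B_2 = Z_2 ≀ S_2, of order 2^2·2! = 8. This group acts transitively on the 4 vertices.

Yes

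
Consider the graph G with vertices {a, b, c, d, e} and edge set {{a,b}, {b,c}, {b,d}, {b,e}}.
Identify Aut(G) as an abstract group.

S_4

Vertex b has degree 4 and every other vertex has degree 1, so G is the star K_{1,4} with centre b. Any automorphism fixes the centre and permutes the 4 leaves freely, so Aut(G) ≅ S_4 of order 4! = 24.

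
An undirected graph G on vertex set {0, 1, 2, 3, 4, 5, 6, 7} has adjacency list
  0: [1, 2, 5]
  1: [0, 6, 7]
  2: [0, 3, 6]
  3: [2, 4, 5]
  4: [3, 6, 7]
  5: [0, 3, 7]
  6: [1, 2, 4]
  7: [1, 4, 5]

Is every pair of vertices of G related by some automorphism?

Yes

G is 3-regular and bipartite on 2^3 = 8 vertices with girth 4; it is the hypercube graph Q_3. The symmetry group of the 3-cube is the hyperoctahedral group B_3 = Z_2 ≀ S_3, of order 2^3·3! = 48. This group acts transitively on the 8 vertices.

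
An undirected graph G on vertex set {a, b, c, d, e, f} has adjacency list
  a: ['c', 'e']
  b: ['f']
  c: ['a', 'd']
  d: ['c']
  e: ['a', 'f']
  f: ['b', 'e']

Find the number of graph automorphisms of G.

2

The degree sequence is [2, 1, 2, 1, 2, 2]; the two degree-1 vertices b and d are the ends of a path, so G = P_6. The only nontrivial automorphism of a path is the end-to-end reflection, so Aut(G) ≅ Z_2.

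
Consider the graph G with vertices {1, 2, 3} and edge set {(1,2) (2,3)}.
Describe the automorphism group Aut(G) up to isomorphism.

the cyclic group of order 2

The degree sequence is [1, 2, 1]; the two degree-1 vertices 1 and 3 are the ends of a path, so G = P_3. A path has exactly one nontrivial symmetry — reversal — giving Aut(G) of order 2.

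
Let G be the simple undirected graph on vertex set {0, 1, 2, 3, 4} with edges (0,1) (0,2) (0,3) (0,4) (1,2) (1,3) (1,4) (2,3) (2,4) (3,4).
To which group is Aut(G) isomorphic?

the symmetric group on 5 letters

Every vertex has degree 4, so G is the complete graph K_5. Every bijection on the vertex set is an automorphism of K_5; hence Aut(K_5) ≅ S_5, order 120.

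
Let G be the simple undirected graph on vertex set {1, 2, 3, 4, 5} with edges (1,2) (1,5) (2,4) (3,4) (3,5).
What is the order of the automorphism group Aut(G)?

G is 2-regular and connected on 5 vertices, i.e. the cycle C_5. C_5 has 5 rotations and 5 reflections, so Aut(C_5) ≅ D_5 of order 10.

10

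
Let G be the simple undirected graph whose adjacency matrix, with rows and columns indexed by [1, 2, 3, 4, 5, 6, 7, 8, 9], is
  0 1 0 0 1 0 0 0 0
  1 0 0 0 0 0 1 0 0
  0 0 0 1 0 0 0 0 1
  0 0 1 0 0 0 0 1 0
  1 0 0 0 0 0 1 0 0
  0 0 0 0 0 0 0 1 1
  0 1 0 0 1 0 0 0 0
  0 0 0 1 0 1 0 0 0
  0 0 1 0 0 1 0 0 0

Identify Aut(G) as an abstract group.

G has two connected components, {3, 4, 6, 8, 9} and {1, 2, 5, 7}; each is 2-regular, so G = C_5 ⊔ C_4. No automorphism exchanges components of different sizes, hence Aut(G) is the direct product D_4 × D_5, order 80.

D_4 × D_5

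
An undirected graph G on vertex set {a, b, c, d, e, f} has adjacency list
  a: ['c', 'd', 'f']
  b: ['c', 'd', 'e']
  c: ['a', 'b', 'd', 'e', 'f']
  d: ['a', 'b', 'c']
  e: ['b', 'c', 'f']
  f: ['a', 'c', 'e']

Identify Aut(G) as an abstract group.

D_5

Vertex c is the unique vertex of degree 5; the remaining 5 vertices each have degree 3 and induce a cycle, so G is the wheel on 6 vertices with hub c. Every automorphism fixes the hub and acts on the rim 5-cycle, so Aut(G) ≅ Aut(C_5) = D_5 of order 10.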